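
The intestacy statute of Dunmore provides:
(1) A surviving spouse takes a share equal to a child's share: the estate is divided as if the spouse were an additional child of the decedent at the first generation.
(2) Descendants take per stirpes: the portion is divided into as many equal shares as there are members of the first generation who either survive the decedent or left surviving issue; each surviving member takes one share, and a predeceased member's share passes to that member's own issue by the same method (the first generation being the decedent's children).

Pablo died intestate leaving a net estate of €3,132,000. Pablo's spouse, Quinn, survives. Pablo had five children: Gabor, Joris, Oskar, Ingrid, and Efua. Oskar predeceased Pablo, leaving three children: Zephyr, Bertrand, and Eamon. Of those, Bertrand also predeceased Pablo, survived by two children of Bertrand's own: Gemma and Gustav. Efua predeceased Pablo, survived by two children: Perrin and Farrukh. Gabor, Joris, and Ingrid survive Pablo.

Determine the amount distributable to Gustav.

Gustav receives €87,000.

The spouse counts as an additional share at the children's level, so there are 6 primary shares of €522,000. Quinn takes one such share (€522,000).
The children's combined portion (€2,610,000) is divided into 5 shares of €522,000: Gabor, Joris, and Ingrid each take €522,000; Oskar's €522,000 share passes to Oskar's issue; Efua's €522,000 share passes to Efua's issue.
Oskar's share (€522,000) is divided into 3 shares of €174,000: Zephyr and Eamon each take €174,000; Bertrand's €174,000 share passes to Bertrand's issue.
Bertrand's share (€174,000) is divided into 2 shares of €87,000: Gemma and Gustav each take €87,000.
Efua's share (€522,000) is divided into 2 shares of €261,000: Perrin and Farrukh each take €261,000.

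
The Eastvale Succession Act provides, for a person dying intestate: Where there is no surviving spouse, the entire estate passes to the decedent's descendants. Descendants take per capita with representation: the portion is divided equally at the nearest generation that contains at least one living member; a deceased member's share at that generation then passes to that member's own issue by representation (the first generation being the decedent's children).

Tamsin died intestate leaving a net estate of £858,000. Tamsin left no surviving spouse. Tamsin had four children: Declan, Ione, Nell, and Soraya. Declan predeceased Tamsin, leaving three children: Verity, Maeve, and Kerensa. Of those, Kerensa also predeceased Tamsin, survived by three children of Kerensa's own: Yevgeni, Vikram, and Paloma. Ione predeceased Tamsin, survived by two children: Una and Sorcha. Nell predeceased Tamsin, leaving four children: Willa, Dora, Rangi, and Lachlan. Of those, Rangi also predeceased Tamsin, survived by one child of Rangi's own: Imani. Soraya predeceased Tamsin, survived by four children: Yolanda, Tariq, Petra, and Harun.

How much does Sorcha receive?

Sorcha receives £66,000.

The entire £858,000 passes to the descendants.
No child survives, so the initial division is made at the grandchildren's generation.
That amount (£858,000) is divided into 13 shares of £66,000: Verity, Maeve, Una, Sorcha, Willa, Dora, Lachlan, Yolanda, Tariq, Petra, and Harun each take £66,000; Kerensa's £66,000 share passes to Kerensa's issue; Rangi's £66,000 share passes to Rangi's issue.
Kerensa's share (£66,000) is divided into 3 shares of £22,000: Yevgeni, Vikram, and Paloma each take £22,000.
Rangi's share (£66,000) passes entirely to Imani.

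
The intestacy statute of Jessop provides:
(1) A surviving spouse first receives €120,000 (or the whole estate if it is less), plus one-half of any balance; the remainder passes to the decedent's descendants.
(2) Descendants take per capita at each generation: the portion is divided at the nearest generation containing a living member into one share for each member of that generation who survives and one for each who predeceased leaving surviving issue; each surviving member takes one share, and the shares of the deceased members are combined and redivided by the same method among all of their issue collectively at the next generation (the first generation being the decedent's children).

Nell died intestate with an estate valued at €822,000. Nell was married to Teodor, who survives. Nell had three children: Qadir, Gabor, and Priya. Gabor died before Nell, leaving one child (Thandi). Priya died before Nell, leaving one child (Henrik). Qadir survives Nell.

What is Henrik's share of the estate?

Teodor first takes €120,000, leaving a balance of €702,000. Teodor then takes one-half of the balance (€351,000), for a total of €471,000. The remaining €351,000 passes to the descendants.
The descendants' portion (€351,000) is divided at the children's generation into 3 shares of €117,000. Qadir takes €117,000. The 2 shares of the deceased (Gabor and Priya) are combined into a pool of €234,000.
That pool (€234,000) is divided at the grandchildren's generation equally among Thandi and Henrik: €117,000 each.

Henrik receives €117,000.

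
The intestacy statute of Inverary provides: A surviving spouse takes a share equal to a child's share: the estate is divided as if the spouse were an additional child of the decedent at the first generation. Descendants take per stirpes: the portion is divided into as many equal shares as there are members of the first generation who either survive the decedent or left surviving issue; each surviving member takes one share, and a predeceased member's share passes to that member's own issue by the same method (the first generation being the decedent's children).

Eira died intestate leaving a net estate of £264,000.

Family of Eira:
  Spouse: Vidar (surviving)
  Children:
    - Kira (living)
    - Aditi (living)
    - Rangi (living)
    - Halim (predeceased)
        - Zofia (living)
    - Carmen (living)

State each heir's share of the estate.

Vidar: £44,000; Kira: £44,000; Aditi: £44,000; Rangi: £44,000; Zofia: £44,000; Carmen: £44,000

The spouse counts as an additional share at the children's level, so there are 6 primary shares of £44,000. Vidar takes one such share (£44,000).
The children's combined portion (£220,000) is divided into 5 shares of £44,000: Kira, Aditi, Rangi, and Carmen each take £44,000; Halim's £44,000 share passes to Halim's issue.
Halim's share (£44,000) passes entirely to Zofia.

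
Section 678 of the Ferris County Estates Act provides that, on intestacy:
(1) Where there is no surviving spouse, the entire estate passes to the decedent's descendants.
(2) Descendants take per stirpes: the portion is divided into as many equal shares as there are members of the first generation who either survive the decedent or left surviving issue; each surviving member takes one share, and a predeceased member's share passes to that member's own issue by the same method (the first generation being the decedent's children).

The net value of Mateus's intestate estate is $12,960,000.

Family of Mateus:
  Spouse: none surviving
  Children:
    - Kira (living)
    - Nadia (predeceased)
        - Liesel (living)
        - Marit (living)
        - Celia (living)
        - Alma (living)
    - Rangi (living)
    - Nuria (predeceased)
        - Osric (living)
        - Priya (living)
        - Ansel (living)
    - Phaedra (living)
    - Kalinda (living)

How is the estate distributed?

Kira: $2,160,000; Liesel: $540,000; Marit: $540,000; Celia: $540,000; Alma: $540,000; Rangi: $2,160,000; Osric: $720,000; Priya: $720,000; Ansel: $720,000; Phaedra: $2,160,000; Kalinda: $2,160,000

The entire $12,960,000 passes to the descendants.
That amount ($12,960,000) is divided into 6 shares of $2,160,000: Kira, Rangi, Phaedra, and Kalinda each take $2,160,000; Nadia's $2,160,000 share passes to Nadia's issue; Nuria's $2,160,000 share passes to Nuria's issue.
Nadia's share ($2,160,000) is divided into 4 shares of $540,000: Liesel, Marit, Celia, and Alma each take $540,000.
Nuria's share ($2,160,000) is divided into 3 shares of $720,000: Osric, Priya, and Ansel each take $720,000.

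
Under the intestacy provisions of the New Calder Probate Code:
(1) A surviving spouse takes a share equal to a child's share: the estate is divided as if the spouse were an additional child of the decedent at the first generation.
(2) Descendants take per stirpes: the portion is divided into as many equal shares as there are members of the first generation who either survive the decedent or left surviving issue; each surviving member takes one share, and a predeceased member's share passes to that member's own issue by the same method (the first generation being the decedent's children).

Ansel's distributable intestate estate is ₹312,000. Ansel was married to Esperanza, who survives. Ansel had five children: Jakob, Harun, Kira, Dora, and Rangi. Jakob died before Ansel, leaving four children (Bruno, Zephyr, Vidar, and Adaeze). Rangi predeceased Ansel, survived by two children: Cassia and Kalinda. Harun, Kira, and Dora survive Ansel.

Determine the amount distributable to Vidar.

Vidar receives ₹13,000.

The spouse counts as an additional share at the children's level, so there are 6 primary shares of ₹52,000. Esperanza takes one such share (₹52,000).
The children's combined portion (₹260,000) is divided into 5 shares of ₹52,000: Harun, Kira, and Dora each take ₹52,000; Jakob's ₹52,000 share passes to Jakob's issue; Rangi's ₹52,000 share passes to Rangi's issue.
Jakob's share (₹52,000) is divided into 4 shares of ₹13,000: Bruno, Zephyr, Vidar, and Adaeze each take ₹13,000.
Rangi's share (₹52,000) is divided into 2 shares of ₹26,000: Cassia and Kalinda each take ₹26,000.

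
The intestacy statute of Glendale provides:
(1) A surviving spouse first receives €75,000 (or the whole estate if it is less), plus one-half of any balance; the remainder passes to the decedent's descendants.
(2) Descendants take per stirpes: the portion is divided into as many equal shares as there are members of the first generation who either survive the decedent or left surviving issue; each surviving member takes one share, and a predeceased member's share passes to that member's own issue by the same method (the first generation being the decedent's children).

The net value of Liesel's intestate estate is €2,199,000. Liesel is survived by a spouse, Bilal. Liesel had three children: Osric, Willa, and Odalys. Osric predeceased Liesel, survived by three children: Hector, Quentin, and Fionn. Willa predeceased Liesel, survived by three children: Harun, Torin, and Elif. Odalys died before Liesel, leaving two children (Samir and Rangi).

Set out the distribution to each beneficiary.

Bilal first takes €75,000, leaving a balance of €2,124,000. Bilal then takes one-half of the balance (€1,062,000), for a total of €1,137,000. The remaining €1,062,000 passes to the descendants.
The descendants' portion (€1,062,000) is divided into 3 shares of €354,000: Osric's €354,000 share passes to Osric's issue; Willa's €354,000 share passes to Willa's issue; Odalys's €354,000 share passes to Odalys's issue.
Osric's share (€354,000) is divided into 3 shares of €118,000: Hector, Quentin, and Fionn each take €118,000.
Willa's share (€354,000) is divided into 3 shares of €118,000: Harun, Torin, and Elif each take €118,000.
Odalys's share (€354,000) is divided into 2 shares of €177,000: Samir and Rangi each take €177,000.

Bilal: €1,137,000; Hector: €118,000; Quentin: €118,000; Fionn: €118,000; Harun: €118,000; Torin: €118,000; Elif: €118,000; Samir: €177,000; Rangi: €177,000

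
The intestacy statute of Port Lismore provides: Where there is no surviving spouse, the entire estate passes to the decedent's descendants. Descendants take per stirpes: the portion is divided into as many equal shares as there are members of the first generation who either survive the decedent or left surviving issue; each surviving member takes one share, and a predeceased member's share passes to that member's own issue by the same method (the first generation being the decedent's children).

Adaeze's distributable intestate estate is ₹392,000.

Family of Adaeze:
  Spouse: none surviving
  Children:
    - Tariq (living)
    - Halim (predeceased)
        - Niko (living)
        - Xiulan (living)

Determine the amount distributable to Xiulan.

The entire ₹392,000 passes to the descendants.
That amount (₹392,000) is divided into 2 shares of ₹196,000: Tariq takes ₹196,000; Halim's ₹196,000 share passes to Halim's issue.
Halim's share (₹196,000) is divided into 2 shares of ₹98,000: Niko and Xiulan each take ₹98,000.

Xiulan receives ₹98,000.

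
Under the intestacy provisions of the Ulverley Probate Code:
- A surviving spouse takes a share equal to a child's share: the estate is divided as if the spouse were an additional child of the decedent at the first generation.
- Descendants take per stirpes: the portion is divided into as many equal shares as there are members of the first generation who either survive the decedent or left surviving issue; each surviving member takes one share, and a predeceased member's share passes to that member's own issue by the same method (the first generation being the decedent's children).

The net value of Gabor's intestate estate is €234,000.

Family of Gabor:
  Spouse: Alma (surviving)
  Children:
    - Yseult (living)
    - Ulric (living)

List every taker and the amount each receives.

The spouse counts as an additional share at the children's level, so there are 3 primary shares of €78,000. Alma takes one such share (€78,000).
The children's combined portion (€156,000) is divided into 2 shares of €78,000: Yseult and Ulric each take €78,000.

Alma: €78,000; Yseult: €78,000; Ulric: €78,000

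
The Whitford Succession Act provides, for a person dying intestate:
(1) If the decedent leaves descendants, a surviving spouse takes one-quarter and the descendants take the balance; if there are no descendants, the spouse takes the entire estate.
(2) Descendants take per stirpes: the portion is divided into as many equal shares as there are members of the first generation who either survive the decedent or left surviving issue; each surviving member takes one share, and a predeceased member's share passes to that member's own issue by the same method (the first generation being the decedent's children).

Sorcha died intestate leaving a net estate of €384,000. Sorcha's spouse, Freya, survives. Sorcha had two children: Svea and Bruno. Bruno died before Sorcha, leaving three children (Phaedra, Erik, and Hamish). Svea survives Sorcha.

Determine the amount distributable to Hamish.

Hamish receives €48,000.

Freya takes one-quarter of €384,000 = €96,000. The remaining €288,000 passes to the descendants.
The descendants' portion (€288,000) is divided into 2 shares of €144,000: Svea takes €144,000; Bruno's €144,000 share passes to Bruno's issue.
Bruno's share (€144,000) is divided into 3 shares of €48,000: Phaedra, Erik, and Hamish each take €48,000.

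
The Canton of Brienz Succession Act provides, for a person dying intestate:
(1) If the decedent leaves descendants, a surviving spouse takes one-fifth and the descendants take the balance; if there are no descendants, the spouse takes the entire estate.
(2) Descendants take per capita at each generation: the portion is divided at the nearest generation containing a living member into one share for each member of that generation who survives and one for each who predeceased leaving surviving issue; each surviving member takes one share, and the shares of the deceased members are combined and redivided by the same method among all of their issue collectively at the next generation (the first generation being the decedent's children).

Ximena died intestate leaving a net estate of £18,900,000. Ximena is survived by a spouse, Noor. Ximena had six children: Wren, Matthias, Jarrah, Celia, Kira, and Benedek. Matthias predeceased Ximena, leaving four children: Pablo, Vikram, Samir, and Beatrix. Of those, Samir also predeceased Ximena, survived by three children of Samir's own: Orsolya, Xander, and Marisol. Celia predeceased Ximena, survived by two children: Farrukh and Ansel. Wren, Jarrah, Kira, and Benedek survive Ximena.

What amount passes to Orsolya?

Orsolya receives £280,000.

Noor takes one-fifth of £18,900,000 = £3,780,000. The remaining £15,120,000 passes to the descendants.
The descendants' portion (£15,120,000) is divided at the children's generation into 6 shares of £2,520,000. Wren, Jarrah, Kira, and Benedek each take £2,520,000. The 2 shares of the deceased (Matthias and Celia) are combined into a pool of £5,040,000.
That pool (£5,040,000) is divided at the grandchildren's generation into 6 shares of £840,000. Pablo, Vikram, Beatrix, Farrukh, and Ansel each take £840,000. The remaining share for the deceased Samir (£840,000) is carried to the next generation.
That pool (£840,000) is divided at the great-grandchildren's generation equally among Orsolya, Xander, and Marisol: £280,000 each.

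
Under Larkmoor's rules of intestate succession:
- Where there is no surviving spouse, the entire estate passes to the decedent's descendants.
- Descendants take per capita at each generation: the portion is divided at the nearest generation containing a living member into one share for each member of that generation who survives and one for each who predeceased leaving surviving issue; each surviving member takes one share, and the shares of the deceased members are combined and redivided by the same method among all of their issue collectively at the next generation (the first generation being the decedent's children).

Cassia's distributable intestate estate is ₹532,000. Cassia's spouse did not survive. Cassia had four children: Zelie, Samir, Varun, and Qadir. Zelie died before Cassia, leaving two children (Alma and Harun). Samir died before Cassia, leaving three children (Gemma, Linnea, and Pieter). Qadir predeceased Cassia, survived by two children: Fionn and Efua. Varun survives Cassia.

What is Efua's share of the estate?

Efua receives ₹57,000.

The entire ₹532,000 passes to the descendants.
That amount (₹532,000) is divided at the children's generation into 4 shares of ₹133,000. Varun takes ₹133,000. The 3 shares of the deceased (Zelie, Samir, and Qadir) are combined into a pool of ₹399,000.
That pool (₹399,000) is divided at the grandchildren's generation equally among Alma, Harun, Gemma, Linnea, Pieter, Fionn, and Efua: ₹57,000 each.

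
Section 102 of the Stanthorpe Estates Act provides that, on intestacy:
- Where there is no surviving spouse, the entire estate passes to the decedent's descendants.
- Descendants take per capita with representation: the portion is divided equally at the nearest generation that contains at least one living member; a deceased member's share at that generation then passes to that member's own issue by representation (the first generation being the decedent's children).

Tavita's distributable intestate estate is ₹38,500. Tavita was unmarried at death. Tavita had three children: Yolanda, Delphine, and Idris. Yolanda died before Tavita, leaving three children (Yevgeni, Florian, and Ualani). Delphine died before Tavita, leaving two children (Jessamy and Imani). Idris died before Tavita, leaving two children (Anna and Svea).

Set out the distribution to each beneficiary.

The entire ₹38,500 passes to the descendants.
No child survives, so the initial division is made at the grandchildren's generation.
That amount (₹38,500) is divided into 7 shares of ₹5,500: Yevgeni, Florian, Ualani, Jessamy, Imani, Anna, and Svea each take ₹5,500.

Yevgeni: ₹5,500; Florian: ₹5,500; Ualani: ₹5,500; Jessamy: ₹5,500; Imani: ₹5,500; Anna: ₹5,500; Svea: ₹5,500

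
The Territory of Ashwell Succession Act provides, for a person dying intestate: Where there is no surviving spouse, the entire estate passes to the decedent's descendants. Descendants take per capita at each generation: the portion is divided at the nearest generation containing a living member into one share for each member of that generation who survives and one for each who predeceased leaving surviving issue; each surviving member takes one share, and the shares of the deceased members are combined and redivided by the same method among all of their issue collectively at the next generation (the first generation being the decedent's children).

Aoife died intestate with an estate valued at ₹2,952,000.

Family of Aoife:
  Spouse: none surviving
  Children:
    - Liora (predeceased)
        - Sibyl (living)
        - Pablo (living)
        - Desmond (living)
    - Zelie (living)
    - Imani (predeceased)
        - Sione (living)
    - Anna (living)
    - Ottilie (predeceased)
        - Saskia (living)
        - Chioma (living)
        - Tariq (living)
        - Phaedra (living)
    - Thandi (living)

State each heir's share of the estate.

The entire ₹2,952,000 passes to the descendants.
That amount (₹2,952,000) is divided at the children's generation into 6 shares of ₹492,000. Zelie, Anna, and Thandi each take ₹492,000. The 3 shares of the deceased (Liora, Imani, and Ottilie) are combined into a pool of ₹1,476,000.
That pool (₹1,476,000) is divided at the grandchildren's generation equally among Sibyl, Pablo, Desmond, Sione, Saskia, Chioma, Tariq, and Phaedra: ₹184,500 each.

Sibyl: ₹184,500; Pablo: ₹184,500; Desmond: ₹184,500; Zelie: ₹492,000; Sione: ₹184,500; Anna: ₹492,000; Saskia: ₹184,500; Chioma: ₹184,500; Tariq: ₹184,500; Phaedra: ₹184,500; Thandi: ₹492,000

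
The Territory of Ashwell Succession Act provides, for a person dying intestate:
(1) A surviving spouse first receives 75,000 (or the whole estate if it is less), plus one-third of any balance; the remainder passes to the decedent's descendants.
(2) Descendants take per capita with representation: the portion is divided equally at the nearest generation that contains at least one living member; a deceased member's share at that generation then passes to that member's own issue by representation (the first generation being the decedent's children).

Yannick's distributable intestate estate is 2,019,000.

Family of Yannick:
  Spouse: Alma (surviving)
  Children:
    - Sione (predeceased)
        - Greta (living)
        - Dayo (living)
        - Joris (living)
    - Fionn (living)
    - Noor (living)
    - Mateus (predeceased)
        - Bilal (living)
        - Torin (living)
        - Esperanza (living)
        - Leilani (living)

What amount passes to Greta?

Alma first takes 75,000, leaving a balance of 1,944,000. Alma then takes one-third of the balance (648,000), for a total of 723,000. The remaining 1,296,000 passes to the descendants.
The descendants' portion (1,296,000) is divided into 4 shares of 324,000: Fionn and Noor each take 324,000; Sione's 324,000 share passes to Sione's issue; Mateus's 324,000 share passes to Mateus's issue.
Sione's share (324,000) is divided into 3 shares of 108,000: Greta, Dayo, and Joris each take 108,000.
Mateus's share (324,000) is divided into 4 shares of 81,000: Bilal, Torin, Esperanza, and Leilani each take 81,000.

Greta receives 108,000.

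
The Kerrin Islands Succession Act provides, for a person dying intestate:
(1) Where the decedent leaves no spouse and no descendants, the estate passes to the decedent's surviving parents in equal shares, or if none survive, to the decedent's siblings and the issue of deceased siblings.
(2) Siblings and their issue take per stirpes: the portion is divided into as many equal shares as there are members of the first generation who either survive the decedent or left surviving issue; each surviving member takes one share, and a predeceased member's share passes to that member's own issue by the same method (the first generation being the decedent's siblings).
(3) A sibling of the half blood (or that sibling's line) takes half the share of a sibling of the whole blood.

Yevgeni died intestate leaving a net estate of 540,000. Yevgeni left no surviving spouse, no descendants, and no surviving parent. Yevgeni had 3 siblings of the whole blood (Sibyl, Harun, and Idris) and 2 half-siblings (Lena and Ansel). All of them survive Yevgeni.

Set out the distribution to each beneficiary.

The entire 540,000 passes to the siblings and their issue.
Counting each half-blood sibling's line as half a unit, there are 4 units in 540,000, so one unit is 135,000. Whole-blood lines (Sibyl, Harun, and Idris) take 135,000 each; half-blood lines (Lena and Ansel) take 67,500 each.

Sibyl: 135,000; Harun: 135,000; Lena: 67,500; Ansel: 67,500; Idris: 135,000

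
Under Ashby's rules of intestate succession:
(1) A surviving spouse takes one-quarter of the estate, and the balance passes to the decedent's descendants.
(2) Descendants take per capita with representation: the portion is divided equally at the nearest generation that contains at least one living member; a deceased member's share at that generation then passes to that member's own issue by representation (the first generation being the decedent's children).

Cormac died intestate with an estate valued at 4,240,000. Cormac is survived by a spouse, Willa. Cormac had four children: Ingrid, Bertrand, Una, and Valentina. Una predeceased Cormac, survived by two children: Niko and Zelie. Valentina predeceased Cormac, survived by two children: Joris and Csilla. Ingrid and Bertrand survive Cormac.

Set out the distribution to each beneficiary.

Willa: 1,060,000; Ingrid: 795,000; Bertrand: 795,000; Niko: 397,500; Zelie: 397,500; Joris: 397,500; Csilla: 397,500

Willa takes one-quarter of 4,240,000 = 1,060,000. The remaining 3,180,000 passes to the descendants.
The descendants' portion (3,180,000) is divided into 4 shares of 795,000: Ingrid and Bertrand each take 795,000; Una's 795,000 share passes to Una's issue; Valentina's 795,000 share passes to Valentina's issue.
Una's share (795,000) is divided into 2 shares of 397,500: Niko and Zelie each take 397,500.
Valentina's share (795,000) is divided into 2 shares of 397,500: Joris and Csilla each take 397,500.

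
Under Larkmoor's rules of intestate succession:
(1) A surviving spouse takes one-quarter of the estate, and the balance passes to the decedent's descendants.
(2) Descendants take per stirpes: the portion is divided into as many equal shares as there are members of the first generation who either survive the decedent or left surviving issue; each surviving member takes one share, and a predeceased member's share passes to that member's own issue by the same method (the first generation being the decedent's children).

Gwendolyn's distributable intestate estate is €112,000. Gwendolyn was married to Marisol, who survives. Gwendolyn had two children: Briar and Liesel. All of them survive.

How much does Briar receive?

Marisol takes one-quarter of €112,000 = €28,000. The remaining €84,000 passes to the descendants.
The descendants' portion (€84,000) is divided into 2 shares of €42,000: Briar and Liesel each take €42,000.

Briar receives €42,000.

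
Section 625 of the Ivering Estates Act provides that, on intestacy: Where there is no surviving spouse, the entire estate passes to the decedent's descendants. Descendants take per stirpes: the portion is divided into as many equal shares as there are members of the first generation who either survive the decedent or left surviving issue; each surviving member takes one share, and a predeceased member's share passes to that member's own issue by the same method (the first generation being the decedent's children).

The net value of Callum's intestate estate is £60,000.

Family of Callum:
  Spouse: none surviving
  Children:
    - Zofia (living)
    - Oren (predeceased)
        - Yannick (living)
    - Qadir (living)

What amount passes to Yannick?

The entire £60,000 passes to the descendants.
That amount (£60,000) is divided into 3 shares of £20,000: Zofia and Qadir each take £20,000; Oren's £20,000 share passes to Oren's issue.
Oren's share (£20,000) passes entirely to Yannick.

Yannick receives £20,000.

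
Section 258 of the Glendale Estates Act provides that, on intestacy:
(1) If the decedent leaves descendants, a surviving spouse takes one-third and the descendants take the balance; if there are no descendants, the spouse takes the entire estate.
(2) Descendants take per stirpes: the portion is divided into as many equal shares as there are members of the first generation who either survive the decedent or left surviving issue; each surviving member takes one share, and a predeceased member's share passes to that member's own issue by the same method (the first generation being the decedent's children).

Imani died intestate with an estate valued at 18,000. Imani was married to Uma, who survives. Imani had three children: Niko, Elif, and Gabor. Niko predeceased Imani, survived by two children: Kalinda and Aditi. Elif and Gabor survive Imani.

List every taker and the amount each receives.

Uma: 6,000; Kalinda: 2,000; Aditi: 2,000; Elif: 4,000; Gabor: 4,000

Uma takes one-third of 18,000 = 6,000. The remaining 12,000 passes to the descendants.
The descendants' portion (12,000) is divided into 3 shares of 4,000: Elif and Gabor each take 4,000; Niko's 4,000 share passes to Niko's issue.
Niko's share (4,000) is divided into 2 shares of 2,000: Kalinda and Aditi each take 2,000.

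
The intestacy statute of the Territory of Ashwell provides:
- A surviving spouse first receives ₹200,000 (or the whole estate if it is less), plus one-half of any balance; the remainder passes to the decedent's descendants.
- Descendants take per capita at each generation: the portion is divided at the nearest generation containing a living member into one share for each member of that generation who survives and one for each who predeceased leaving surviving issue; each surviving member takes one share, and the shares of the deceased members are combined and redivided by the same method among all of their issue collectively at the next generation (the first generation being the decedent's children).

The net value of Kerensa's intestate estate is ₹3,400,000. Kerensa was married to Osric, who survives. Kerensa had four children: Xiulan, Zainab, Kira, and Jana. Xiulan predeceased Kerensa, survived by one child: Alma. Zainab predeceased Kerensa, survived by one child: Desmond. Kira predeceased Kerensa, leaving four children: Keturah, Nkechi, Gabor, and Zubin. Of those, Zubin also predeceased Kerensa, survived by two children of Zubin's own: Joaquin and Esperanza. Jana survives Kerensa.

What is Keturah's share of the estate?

Osric first takes ₹200,000, leaving a balance of ₹3,200,000. Osric then takes one-half of the balance (₹1,600,000), for a total of ₹1,800,000. The remaining ₹1,600,000 passes to the descendants.
The descendants' portion (₹1,600,000) is divided at the children's generation into 4 shares of ₹400,000. Jana takes ₹400,000. The 3 shares of the deceased (Xiulan, Zainab, and Kira) are combined into a pool of ₹1,200,000.
That pool (₹1,200,000) is divided at the grandchildren's generation into 6 shares of ₹200,000. Alma, Desmond, Keturah, Nkechi, and Gabor each take ₹200,000. The remaining share for the deceased Zubin (₹200,000) is carried to the next generation.
That pool (₹200,000) is divided at the great-grandchildren's generation equally among Joaquin and Esperanza: ₹100,000 each.

Keturah receives ₹200,000.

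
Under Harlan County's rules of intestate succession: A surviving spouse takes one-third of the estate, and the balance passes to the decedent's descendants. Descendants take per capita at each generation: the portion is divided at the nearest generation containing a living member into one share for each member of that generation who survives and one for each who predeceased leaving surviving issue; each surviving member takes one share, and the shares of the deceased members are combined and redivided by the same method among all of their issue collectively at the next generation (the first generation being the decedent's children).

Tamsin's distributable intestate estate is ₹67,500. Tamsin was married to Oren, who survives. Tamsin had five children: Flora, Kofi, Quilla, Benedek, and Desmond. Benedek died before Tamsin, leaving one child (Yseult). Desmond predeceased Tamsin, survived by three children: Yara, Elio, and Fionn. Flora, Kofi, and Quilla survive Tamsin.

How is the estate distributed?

Oren: ₹22,500; Flora: ₹9,000; Kofi: ₹9,000; Quilla: ₹9,000; Yseult: ₹4,500; Yara: ₹4,500; Elio: ₹4,500; Fionn: ₹4,500

Oren takes one-third of ₹67,500 = ₹22,500. The remaining ₹45,000 passes to the descendants.
The descendants' portion (₹45,000) is divided at the children's generation into 5 shares of ₹9,000. Flora, Kofi, and Quilla each take ₹9,000. The 2 shares of the deceased (Benedek and Desmond) are combined into a pool of ₹18,000.
That pool (₹18,000) is divided at the grandchildren's generation equally among Yseult, Yara, Elio, and Fionn: ₹4,500 each.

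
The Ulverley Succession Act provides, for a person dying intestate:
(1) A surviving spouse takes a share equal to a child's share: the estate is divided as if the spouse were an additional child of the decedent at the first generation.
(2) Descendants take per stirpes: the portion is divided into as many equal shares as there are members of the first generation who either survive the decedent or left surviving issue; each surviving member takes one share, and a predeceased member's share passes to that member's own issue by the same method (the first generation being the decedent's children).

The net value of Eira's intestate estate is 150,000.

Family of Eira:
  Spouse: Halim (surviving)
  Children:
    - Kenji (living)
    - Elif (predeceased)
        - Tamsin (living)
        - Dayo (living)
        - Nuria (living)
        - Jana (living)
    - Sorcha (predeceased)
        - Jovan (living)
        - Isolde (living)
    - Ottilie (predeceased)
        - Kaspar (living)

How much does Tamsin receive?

Tamsin receives 7,500.

The spouse counts as an additional share at the children's level, so there are 5 primary shares of 30,000. Halim takes one such share (30,000).
The children's combined portion (120,000) is divided into 4 shares of 30,000: Kenji takes 30,000; Elif's 30,000 share passes to Elif's issue; Sorcha's 30,000 share passes to Sorcha's issue; Ottilie's 30,000 share passes to Ottilie's issue.
Elif's share (30,000) is divided into 4 shares of 7,500: Tamsin, Dayo, Nuria, and Jana each take 7,500.
Sorcha's share (30,000) is divided into 2 shares of 15,000: Jovan and Isolde each take 15,000.
Ottilie's share (30,000) passes entirely to Kaspar.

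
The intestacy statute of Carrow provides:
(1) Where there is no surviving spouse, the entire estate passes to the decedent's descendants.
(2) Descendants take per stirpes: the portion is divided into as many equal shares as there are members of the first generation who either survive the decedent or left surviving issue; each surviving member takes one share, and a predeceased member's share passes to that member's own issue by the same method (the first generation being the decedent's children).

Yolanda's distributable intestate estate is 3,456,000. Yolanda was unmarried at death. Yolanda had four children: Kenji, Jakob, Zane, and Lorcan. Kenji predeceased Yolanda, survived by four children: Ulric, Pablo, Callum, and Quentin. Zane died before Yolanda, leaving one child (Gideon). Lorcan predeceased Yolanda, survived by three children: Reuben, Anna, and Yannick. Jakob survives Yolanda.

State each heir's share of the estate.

The entire 3,456,000 passes to the descendants.
That amount (3,456,000) is divided into 4 shares of 864,000: Jakob takes 864,000; Kenji's 864,000 share passes to Kenji's issue; Zane's 864,000 share passes to Zane's issue; Lorcan's 864,000 share passes to Lorcan's issue.
Kenji's share (864,000) is divided into 4 shares of 216,000: Ulric, Pablo, Callum, and Quentin each take 216,000.
Zane's share (864,000) passes entirely to Gideon.
Lorcan's share (864,000) is divided into 3 shares of 288,000: Reuben, Anna, and Yannick each take 288,000.

Ulric: 216,000; Pablo: 216,000; Callum: 216,000; Quentin: 216,000; Jakob: 864,000; Gideon: 864,000; Reuben: 288,000; Anna: 288,000; Yannick: 288,000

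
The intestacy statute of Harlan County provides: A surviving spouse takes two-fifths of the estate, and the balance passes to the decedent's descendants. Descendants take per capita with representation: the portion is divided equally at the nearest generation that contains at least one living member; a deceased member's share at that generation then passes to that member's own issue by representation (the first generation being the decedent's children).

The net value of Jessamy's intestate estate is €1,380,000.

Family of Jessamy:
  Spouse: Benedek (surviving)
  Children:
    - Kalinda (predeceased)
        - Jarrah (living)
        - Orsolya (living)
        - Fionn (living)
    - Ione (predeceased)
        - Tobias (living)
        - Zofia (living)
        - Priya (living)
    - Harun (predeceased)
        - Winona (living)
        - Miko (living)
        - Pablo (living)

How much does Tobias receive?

Tobias receives €92,000.

Benedek takes two-fifths of €1,380,000 = €552,000. The remaining €828,000 passes to the descendants.
No child survives, so the initial division is made at the grandchildren's generation.
The descendants' portion (€828,000) is divided into 9 shares of €92,000: Jarrah, Orsolya, Fionn, Tobias, Zofia, Priya, Winona, Miko, and Pablo each take €92,000.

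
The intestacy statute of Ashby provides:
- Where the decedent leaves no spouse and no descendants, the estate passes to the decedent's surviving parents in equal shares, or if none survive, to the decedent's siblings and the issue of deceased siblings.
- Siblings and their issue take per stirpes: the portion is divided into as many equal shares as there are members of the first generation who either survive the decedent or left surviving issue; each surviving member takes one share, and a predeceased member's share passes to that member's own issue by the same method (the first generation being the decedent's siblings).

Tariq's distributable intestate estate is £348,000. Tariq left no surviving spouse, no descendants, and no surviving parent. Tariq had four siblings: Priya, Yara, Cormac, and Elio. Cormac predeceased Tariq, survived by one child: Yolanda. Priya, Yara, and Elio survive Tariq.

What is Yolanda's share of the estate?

The entire £348,000 passes to the siblings and their issue.
That amount (£348,000) is divided into 4 shares of £87,000: Priya, Yara, and Elio each take £87,000; Cormac's £87,000 share passes to Cormac's issue.
Cormac's share (£87,000) passes entirely to Yolanda.

Yolanda receives £87,000.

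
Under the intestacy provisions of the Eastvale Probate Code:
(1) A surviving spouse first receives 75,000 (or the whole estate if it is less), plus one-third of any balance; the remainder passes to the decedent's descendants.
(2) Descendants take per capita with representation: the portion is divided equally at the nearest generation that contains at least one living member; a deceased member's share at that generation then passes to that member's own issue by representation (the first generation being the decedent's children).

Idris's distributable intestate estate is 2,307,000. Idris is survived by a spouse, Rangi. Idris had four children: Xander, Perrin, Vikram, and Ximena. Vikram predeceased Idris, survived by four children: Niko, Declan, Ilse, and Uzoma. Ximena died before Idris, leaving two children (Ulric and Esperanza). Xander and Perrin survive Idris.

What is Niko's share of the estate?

Niko receives 93,000.

Rangi first takes 75,000, leaving a balance of 2,232,000. Rangi then takes one-third of the balance (744,000), for a total of 819,000. The remaining 1,488,000 passes to the descendants.
The descendants' portion (1,488,000) is divided into 4 shares of 372,000: Xander and Perrin each take 372,000; Vikram's 372,000 share passes to Vikram's issue; Ximena's 372,000 share passes to Ximena's issue.
Vikram's share (372,000) is divided into 4 shares of 93,000: Niko, Declan, Ilse, and Uzoma each take 93,000.
Ximena's share (372,000) is divided into 2 shares of 186,000: Ulric and Esperanza each take 186,000.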